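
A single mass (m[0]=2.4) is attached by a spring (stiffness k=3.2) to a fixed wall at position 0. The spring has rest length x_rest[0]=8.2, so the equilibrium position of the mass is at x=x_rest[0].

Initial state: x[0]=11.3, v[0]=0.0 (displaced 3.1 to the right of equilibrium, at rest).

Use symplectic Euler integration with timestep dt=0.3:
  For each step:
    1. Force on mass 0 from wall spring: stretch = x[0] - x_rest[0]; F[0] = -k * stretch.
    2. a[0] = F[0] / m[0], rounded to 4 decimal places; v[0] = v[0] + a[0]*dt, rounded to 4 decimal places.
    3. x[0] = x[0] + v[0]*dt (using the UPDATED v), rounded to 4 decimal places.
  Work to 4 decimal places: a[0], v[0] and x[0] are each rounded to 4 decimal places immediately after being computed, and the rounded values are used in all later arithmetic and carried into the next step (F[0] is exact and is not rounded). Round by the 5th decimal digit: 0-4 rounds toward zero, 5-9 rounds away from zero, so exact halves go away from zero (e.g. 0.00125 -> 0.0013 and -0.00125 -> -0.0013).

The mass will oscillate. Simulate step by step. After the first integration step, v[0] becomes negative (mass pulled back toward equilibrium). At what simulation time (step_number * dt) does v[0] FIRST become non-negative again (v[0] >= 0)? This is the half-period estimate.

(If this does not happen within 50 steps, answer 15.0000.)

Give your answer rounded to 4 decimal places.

Step 0: x=[11.3000] v=[0.0000]
Step 1: x=[10.9280] v=[-1.2400]
Step 2: x=[10.2286] v=[-2.3312]
Step 3: x=[9.2858] v=[-3.1426]
Step 4: x=[8.2127] v=[-3.5769]
Step 5: x=[7.1381] v=[-3.5820]
Step 6: x=[6.1909] v=[-3.1572]
Step 7: x=[5.4848] v=[-2.3536]
Step 8: x=[5.1046] v=[-1.2675]
Step 9: x=[5.0958] v=[-0.0293]
Step 10: x=[5.4595] v=[1.2124]
First v>=0 after going negative at step 10, time=3.0000

Answer: 3.0000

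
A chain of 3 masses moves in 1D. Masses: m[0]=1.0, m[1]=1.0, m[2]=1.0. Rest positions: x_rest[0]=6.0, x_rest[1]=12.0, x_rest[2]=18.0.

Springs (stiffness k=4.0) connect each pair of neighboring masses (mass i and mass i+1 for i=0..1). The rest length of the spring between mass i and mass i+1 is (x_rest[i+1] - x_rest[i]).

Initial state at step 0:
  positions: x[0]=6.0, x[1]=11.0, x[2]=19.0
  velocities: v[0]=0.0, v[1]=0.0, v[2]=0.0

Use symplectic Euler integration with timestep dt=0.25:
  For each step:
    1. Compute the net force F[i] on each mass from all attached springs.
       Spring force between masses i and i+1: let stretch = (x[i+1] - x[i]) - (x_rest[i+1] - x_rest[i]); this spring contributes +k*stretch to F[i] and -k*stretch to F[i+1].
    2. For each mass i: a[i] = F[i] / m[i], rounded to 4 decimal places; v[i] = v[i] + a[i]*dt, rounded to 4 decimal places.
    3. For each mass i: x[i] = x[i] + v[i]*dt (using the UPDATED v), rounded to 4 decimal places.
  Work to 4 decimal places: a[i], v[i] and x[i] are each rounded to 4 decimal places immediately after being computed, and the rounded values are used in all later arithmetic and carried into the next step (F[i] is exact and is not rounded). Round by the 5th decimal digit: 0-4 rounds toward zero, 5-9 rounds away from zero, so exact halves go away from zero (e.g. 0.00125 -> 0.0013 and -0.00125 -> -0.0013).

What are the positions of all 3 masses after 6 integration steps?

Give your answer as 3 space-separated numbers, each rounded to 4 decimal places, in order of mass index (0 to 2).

Answer: 7.0079 11.0067 17.9857

Derivation:
Step 0: x=[6.0000 11.0000 19.0000] v=[0.0000 0.0000 0.0000]
Step 1: x=[5.7500 11.7500 18.5000] v=[-1.0000 3.0000 -2.0000]
Step 2: x=[5.5000 12.6875 17.8125] v=[-1.0000 3.7500 -2.7500]
Step 3: x=[5.5469 13.1094 17.3438] v=[0.1875 1.6875 -1.8750]
Step 4: x=[5.9844 12.6993 17.3165] v=[1.7500 -1.6406 -0.1094]
Step 5: x=[6.6006 11.7647 17.6349] v=[2.4649 -3.7383 1.2734]
Step 6: x=[7.0079 11.0067 17.9857] v=[1.6290 -3.0322 1.4032]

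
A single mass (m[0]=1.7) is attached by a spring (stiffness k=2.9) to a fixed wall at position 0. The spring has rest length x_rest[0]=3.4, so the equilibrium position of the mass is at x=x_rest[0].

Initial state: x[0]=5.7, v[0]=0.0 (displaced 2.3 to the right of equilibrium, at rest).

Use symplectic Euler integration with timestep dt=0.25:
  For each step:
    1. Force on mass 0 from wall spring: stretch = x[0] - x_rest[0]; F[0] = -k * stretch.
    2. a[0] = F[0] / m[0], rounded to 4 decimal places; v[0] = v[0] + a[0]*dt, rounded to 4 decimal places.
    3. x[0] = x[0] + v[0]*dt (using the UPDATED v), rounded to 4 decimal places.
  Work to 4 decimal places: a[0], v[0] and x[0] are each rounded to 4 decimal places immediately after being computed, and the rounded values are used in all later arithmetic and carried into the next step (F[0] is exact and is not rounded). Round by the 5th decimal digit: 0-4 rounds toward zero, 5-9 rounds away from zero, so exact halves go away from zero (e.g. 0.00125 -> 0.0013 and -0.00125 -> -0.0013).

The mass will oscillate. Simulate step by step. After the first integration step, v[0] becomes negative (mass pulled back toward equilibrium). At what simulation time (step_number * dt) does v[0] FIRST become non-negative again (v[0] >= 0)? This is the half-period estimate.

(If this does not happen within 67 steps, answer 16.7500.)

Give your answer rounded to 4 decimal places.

Answer: 2.5000

Derivation:
Step 0: x=[5.7000] v=[0.0000]
Step 1: x=[5.4548] v=[-0.9809]
Step 2: x=[4.9905] v=[-1.8572]
Step 3: x=[4.3566] v=[-2.5355]
Step 4: x=[3.6207] v=[-2.9435]
Step 5: x=[2.8613] v=[-3.0376]
Step 6: x=[2.1593] v=[-2.8079]
Step 7: x=[1.5896] v=[-2.2788]
Step 8: x=[1.2129] v=[-1.5067]
Step 9: x=[1.0694] v=[-0.5740]
Step 10: x=[1.1744] v=[0.4199]
First v>=0 after going negative at step 10, time=2.5000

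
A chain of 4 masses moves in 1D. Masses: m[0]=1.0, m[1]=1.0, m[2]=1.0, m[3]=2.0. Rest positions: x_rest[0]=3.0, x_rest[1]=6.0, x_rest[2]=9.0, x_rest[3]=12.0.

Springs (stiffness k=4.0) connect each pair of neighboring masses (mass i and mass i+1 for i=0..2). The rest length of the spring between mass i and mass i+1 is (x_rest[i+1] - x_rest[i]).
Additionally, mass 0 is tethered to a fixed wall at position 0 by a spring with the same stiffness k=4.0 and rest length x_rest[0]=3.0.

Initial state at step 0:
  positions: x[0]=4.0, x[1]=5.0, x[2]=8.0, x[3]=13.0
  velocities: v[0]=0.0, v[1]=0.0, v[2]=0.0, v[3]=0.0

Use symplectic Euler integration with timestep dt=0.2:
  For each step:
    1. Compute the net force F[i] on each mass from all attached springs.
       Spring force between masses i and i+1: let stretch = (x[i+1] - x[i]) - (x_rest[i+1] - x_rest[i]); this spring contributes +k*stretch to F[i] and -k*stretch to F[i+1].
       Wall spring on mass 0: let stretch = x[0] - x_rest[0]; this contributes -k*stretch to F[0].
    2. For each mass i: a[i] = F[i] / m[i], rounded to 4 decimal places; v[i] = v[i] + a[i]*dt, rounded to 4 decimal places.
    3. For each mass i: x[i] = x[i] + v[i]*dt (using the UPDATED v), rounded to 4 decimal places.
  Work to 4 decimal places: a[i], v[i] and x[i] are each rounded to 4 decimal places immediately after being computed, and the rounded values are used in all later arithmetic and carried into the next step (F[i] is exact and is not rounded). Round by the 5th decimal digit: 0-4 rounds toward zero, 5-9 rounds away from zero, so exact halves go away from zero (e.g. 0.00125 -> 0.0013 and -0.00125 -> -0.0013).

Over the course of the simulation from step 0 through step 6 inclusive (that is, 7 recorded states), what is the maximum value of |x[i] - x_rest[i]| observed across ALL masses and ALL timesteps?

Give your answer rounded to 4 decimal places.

Step 0: x=[4.0000 5.0000 8.0000 13.0000] v=[0.0000 0.0000 0.0000 0.0000]
Step 1: x=[3.5200 5.3200 8.3200 12.8400] v=[-2.4000 1.6000 1.6000 -0.8000]
Step 2: x=[2.7648 5.8320 8.8832 12.5584] v=[-3.7760 2.5600 2.8160 -1.4080]
Step 3: x=[2.0580 6.3414 9.5462 12.2228] v=[-3.5341 2.5472 3.3152 -1.6781]
Step 4: x=[1.7072 6.6783 10.1247 11.9131] v=[-1.7538 1.6843 2.8926 -1.5487]
Step 5: x=[1.8787 6.7712 10.4379 11.7003] v=[0.8573 0.4645 1.5662 -1.0641]
Step 6: x=[2.5324 6.6680 10.3665 11.6265] v=[3.2683 -0.5161 -0.3572 -0.3691]
Max displacement = 1.4379

Answer: 1.4379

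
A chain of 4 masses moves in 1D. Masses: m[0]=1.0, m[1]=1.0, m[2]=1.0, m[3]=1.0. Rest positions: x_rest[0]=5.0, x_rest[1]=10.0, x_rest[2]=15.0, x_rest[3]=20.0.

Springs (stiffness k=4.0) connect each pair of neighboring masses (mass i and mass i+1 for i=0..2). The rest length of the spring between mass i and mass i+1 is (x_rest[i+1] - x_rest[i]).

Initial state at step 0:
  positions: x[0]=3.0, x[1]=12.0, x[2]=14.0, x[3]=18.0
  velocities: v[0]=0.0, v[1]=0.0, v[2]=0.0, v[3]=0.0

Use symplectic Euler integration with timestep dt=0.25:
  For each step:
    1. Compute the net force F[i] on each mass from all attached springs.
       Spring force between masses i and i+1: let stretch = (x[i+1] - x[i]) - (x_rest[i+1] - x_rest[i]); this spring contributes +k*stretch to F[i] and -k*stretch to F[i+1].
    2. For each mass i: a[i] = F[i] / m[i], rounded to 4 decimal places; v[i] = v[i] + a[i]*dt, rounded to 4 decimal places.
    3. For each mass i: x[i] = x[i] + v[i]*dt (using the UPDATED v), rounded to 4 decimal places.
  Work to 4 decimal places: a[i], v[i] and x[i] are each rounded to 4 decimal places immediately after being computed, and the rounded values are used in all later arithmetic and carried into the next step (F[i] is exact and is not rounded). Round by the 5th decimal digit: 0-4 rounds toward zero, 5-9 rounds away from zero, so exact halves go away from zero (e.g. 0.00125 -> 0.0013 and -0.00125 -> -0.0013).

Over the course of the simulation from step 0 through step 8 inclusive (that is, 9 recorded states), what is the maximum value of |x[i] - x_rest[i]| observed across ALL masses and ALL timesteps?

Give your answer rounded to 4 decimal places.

Answer: 3.2031

Derivation:
Step 0: x=[3.0000 12.0000 14.0000 18.0000] v=[0.0000 0.0000 0.0000 0.0000]
Step 1: x=[4.0000 10.2500 14.5000 18.2500] v=[4.0000 -7.0000 2.0000 1.0000]
Step 2: x=[5.3125 8.0000 14.8750 18.8125] v=[5.2500 -9.0000 1.5000 2.2500]
Step 3: x=[6.0469 6.7969 14.5156 19.6406] v=[2.9375 -4.8125 -1.4375 3.3125]
Step 4: x=[5.7188 7.3360 13.5078 20.4375] v=[-1.3125 2.1562 -4.0312 3.1875]
Step 5: x=[4.5450 9.0137 12.6895 20.7520] v=[-4.6953 6.7108 -3.2733 1.2578]
Step 6: x=[3.2384 10.4932 12.9679 20.3008] v=[-5.2266 5.9179 1.1134 -1.8047]
Step 7: x=[2.4955 10.7777 14.4608 19.2664] v=[-2.9718 1.1378 5.9716 -4.1376]
Step 8: x=[2.5731 9.9124 16.2343 18.2806] v=[0.3104 -3.4613 7.0941 -3.9432]
Max displacement = 3.2031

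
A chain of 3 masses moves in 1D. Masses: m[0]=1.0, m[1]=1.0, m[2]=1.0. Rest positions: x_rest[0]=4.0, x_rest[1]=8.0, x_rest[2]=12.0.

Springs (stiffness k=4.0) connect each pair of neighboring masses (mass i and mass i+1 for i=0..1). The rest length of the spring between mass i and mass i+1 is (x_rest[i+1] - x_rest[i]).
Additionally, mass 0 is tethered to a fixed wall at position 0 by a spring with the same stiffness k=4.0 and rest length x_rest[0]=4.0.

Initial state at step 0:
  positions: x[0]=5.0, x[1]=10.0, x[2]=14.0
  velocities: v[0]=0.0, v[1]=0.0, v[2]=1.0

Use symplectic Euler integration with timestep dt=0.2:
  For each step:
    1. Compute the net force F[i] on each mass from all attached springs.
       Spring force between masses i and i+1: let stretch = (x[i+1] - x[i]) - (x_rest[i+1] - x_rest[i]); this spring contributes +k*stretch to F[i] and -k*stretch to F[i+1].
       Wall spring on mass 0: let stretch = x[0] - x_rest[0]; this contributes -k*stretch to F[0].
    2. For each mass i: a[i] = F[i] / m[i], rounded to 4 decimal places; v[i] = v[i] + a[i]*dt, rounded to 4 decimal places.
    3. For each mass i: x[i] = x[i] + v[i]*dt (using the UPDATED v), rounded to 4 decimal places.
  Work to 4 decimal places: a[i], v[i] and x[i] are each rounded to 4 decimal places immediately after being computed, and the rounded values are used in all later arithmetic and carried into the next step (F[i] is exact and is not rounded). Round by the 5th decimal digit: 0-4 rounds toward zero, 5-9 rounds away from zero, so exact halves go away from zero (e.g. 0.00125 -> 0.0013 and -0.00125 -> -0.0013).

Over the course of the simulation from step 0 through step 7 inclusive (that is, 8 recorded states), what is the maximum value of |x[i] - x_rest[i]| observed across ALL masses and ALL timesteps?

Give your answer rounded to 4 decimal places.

Answer: 2.3665

Derivation:
Step 0: x=[5.0000 10.0000 14.0000] v=[0.0000 0.0000 1.0000]
Step 1: x=[5.0000 9.8400 14.2000] v=[0.0000 -0.8000 1.0000]
Step 2: x=[4.9744 9.6032 14.3424] v=[-0.1280 -1.1840 0.7120]
Step 3: x=[4.8935 9.3841 14.3665] v=[-0.4045 -1.0957 0.1206]
Step 4: x=[4.7481 9.2436 14.2334] v=[-0.7268 -0.7023 -0.6653]
Step 5: x=[4.5623 9.1822 13.9420] v=[-0.9289 -0.3069 -1.4571]
Step 6: x=[4.3857 9.1432 13.5290] v=[-0.8828 -0.1950 -2.0649]
Step 7: x=[4.2686 9.0447 13.0543] v=[-0.5854 -0.4924 -2.3735]
Max displacement = 2.3665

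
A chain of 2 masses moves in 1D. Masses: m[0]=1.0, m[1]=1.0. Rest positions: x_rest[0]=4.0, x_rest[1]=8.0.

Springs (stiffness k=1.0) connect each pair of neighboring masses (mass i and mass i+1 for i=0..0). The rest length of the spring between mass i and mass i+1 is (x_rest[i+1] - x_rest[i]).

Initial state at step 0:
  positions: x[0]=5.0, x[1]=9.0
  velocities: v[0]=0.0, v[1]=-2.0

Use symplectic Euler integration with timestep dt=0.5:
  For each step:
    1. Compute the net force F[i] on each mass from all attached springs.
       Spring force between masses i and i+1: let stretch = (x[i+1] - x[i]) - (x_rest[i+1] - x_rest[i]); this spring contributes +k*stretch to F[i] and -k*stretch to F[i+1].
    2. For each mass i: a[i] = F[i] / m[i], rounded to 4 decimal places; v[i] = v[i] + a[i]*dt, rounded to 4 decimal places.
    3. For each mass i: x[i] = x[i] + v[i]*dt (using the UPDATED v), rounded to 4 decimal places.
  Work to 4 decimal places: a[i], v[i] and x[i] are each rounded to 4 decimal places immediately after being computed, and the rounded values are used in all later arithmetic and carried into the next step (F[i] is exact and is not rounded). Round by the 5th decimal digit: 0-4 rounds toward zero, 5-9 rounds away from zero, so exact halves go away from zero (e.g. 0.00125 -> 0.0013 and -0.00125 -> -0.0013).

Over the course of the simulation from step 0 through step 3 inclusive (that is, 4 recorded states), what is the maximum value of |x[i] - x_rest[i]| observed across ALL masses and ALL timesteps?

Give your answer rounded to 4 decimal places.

Step 0: x=[5.0000 9.0000] v=[0.0000 -2.0000]
Step 1: x=[5.0000 8.0000] v=[0.0000 -2.0000]
Step 2: x=[4.7500 7.2500] v=[-0.5000 -1.5000]
Step 3: x=[4.1250 6.8750] v=[-1.2500 -0.7500]
Max displacement = 1.1250

Answer: 1.1250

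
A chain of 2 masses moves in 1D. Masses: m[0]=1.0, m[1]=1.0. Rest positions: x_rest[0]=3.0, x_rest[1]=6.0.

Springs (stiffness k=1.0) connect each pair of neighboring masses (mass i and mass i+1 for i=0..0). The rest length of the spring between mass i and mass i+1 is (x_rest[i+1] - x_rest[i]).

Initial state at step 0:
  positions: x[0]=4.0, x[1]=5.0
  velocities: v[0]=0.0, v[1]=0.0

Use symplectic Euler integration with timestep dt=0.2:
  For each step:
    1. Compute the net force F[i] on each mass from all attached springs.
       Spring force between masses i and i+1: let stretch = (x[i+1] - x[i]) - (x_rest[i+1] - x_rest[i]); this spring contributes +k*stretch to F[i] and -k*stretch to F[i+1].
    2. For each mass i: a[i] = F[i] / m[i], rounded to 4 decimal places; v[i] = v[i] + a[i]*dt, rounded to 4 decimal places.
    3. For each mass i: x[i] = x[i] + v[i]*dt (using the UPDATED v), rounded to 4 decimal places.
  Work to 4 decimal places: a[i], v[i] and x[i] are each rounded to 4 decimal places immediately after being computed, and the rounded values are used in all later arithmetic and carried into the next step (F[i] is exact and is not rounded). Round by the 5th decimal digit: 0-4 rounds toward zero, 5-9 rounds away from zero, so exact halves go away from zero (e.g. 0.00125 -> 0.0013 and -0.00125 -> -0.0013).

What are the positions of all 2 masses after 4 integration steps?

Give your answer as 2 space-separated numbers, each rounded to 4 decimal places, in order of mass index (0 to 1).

Answer: 3.2925 5.7075

Derivation:
Step 0: x=[4.0000 5.0000] v=[0.0000 0.0000]
Step 1: x=[3.9200 5.0800] v=[-0.4000 0.4000]
Step 2: x=[3.7664 5.2336] v=[-0.7680 0.7680]
Step 3: x=[3.5515 5.4485] v=[-1.0746 1.0746]
Step 4: x=[3.2925 5.7075] v=[-1.2952 1.2952]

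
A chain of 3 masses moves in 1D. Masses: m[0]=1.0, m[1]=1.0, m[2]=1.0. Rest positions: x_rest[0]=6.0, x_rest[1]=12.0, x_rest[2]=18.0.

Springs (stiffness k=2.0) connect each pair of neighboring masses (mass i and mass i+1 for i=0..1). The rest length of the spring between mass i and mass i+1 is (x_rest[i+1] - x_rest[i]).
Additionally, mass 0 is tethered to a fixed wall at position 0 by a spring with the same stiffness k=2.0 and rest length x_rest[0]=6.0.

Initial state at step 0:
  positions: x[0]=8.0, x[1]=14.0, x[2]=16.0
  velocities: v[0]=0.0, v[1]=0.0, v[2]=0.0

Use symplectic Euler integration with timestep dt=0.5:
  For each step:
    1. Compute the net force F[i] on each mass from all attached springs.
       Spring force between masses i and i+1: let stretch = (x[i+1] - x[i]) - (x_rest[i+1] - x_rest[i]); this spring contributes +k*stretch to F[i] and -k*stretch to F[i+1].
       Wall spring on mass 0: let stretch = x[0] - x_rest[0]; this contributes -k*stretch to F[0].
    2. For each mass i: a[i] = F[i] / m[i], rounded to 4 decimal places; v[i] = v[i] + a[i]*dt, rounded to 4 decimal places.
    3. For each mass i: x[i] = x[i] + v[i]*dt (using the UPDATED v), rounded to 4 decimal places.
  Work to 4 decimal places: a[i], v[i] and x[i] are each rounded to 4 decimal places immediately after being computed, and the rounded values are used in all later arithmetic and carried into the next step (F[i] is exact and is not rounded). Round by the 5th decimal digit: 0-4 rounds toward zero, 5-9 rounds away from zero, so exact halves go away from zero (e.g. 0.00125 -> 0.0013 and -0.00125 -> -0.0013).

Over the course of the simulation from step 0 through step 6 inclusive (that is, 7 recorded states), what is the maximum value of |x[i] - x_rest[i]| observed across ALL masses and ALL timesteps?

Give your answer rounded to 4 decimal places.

Answer: 3.1563

Derivation:
Step 0: x=[8.0000 14.0000 16.0000] v=[0.0000 0.0000 0.0000]
Step 1: x=[7.0000 12.0000 18.0000] v=[-2.0000 -4.0000 4.0000]
Step 2: x=[5.0000 10.5000 20.0000] v=[-4.0000 -3.0000 4.0000]
Step 3: x=[3.2500 11.0000 20.2500] v=[-3.5000 1.0000 0.5000]
Step 4: x=[3.7500 12.2500 18.8750] v=[1.0000 2.5000 -2.7500]
Step 5: x=[6.6250 12.5625 17.1875] v=[5.7500 0.6250 -3.3750]
Step 6: x=[9.1563 12.2188 16.1875] v=[5.0625 -0.6875 -2.0000]
Max displacement = 3.1563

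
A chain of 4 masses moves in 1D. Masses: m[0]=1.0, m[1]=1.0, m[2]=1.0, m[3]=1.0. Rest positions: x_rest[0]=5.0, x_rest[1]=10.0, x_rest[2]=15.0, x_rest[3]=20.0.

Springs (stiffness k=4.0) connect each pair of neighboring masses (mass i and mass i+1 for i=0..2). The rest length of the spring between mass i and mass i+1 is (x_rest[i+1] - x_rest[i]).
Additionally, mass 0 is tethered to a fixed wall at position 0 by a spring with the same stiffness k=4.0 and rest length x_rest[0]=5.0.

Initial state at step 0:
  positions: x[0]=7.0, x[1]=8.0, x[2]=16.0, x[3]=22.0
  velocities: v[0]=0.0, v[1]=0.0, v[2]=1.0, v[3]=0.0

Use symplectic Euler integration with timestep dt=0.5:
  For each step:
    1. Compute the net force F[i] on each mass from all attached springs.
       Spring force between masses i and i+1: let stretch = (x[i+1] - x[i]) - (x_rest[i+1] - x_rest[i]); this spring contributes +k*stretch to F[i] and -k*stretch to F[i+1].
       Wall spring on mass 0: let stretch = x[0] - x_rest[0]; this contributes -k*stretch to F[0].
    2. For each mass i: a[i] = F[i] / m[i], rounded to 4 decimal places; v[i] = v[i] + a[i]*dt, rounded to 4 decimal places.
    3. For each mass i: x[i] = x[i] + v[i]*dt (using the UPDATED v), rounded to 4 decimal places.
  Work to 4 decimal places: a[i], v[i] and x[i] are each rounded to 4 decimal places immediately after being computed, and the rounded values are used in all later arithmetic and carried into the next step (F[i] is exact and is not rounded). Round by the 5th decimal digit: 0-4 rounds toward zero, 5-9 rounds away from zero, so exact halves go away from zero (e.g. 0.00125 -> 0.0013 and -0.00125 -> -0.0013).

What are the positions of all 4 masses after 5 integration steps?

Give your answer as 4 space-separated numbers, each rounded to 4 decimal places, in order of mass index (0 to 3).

Answer: 4.0000 7.5000 19.5000 18.5000

Derivation:
Step 0: x=[7.0000 8.0000 16.0000 22.0000] v=[0.0000 0.0000 1.0000 0.0000]
Step 1: x=[1.0000 15.0000 14.5000 21.0000] v=[-12.0000 14.0000 -3.0000 -2.0000]
Step 2: x=[8.0000 7.5000 20.0000 18.5000] v=[14.0000 -15.0000 11.0000 -5.0000]
Step 3: x=[6.5000 13.0000 11.5000 22.5000] v=[-3.0000 11.0000 -17.0000 8.0000]
Step 4: x=[5.0000 10.5000 15.5000 20.5000] v=[-3.0000 -5.0000 8.0000 -4.0000]
Step 5: x=[4.0000 7.5000 19.5000 18.5000] v=[-2.0000 -6.0000 8.0000 -4.0000]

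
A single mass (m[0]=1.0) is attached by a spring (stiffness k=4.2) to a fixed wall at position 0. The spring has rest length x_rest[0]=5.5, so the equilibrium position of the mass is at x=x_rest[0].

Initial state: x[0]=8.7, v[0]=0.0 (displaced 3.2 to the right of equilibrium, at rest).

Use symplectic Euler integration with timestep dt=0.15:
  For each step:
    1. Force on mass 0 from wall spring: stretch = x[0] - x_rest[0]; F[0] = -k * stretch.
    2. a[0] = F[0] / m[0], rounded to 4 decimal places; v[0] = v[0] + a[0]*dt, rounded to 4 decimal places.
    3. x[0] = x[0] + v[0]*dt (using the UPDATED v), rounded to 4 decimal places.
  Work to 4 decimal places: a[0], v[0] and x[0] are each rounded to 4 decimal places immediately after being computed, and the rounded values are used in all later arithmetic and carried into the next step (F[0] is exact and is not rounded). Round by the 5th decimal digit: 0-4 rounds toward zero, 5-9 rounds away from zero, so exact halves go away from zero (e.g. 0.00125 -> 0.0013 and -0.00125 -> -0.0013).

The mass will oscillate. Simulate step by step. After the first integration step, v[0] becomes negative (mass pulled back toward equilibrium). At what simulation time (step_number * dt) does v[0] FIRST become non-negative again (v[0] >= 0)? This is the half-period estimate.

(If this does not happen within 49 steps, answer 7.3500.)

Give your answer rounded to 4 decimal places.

Step 0: x=[8.7000] v=[0.0000]
Step 1: x=[8.3976] v=[-2.0160]
Step 2: x=[7.8214] v=[-3.8415]
Step 3: x=[7.0258] v=[-5.3040]
Step 4: x=[6.0860] v=[-6.2653]
Step 5: x=[5.0908] v=[-6.6345]
Step 6: x=[4.1343] v=[-6.3767]
Step 7: x=[3.3069] v=[-5.5163]
Step 8: x=[2.6867] v=[-4.1347]
Step 9: x=[2.3324] v=[-2.3623]
Step 10: x=[2.2774] v=[-0.3667]
Step 11: x=[2.5269] v=[1.6635]
First v>=0 after going negative at step 11, time=1.6500

Answer: 1.6500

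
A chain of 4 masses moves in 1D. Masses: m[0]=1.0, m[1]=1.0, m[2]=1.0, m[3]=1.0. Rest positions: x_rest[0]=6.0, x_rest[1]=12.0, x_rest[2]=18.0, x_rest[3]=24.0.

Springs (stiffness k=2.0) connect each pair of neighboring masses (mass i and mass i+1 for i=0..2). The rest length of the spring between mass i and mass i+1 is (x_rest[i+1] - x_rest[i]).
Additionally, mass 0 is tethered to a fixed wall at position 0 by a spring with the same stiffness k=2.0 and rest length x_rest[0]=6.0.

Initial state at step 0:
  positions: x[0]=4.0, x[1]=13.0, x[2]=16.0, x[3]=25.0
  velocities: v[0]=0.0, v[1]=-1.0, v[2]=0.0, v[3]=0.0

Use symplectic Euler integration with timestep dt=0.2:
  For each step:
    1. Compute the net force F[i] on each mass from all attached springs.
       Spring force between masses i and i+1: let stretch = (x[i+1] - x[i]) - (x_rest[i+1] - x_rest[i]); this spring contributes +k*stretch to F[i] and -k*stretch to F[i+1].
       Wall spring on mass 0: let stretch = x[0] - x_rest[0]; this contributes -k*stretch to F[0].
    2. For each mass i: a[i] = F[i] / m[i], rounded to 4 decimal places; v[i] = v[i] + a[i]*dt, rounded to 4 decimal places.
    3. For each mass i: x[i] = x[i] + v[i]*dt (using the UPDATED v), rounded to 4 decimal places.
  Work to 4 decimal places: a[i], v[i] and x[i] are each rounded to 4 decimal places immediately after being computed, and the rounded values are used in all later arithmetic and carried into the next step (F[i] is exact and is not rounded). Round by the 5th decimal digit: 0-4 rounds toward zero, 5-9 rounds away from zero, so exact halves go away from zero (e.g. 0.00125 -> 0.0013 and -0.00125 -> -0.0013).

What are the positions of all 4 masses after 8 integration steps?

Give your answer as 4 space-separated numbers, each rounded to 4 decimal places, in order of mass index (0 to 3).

Answer: 6.1278 11.8014 17.5864 22.9694

Derivation:
Step 0: x=[4.0000 13.0000 16.0000 25.0000] v=[0.0000 -1.0000 0.0000 0.0000]
Step 1: x=[4.4000 12.3200 16.4800 24.7600] v=[2.0000 -3.4000 2.4000 -1.2000]
Step 2: x=[5.0816 11.3392 17.2896 24.3376] v=[3.4080 -4.9040 4.0480 -2.1120]
Step 3: x=[5.8573 10.3338 18.1870 23.8314] v=[3.8784 -5.0269 4.4870 -2.5312]
Step 4: x=[6.5225 9.5986 18.9077 23.3536] v=[3.3261 -3.6762 3.6035 -2.3890]
Step 5: x=[6.9120 9.3620 19.2393 23.0001] v=[1.9475 -1.1830 1.6582 -1.7674]
Step 6: x=[6.9445 9.7196 19.0816 22.8258] v=[0.1627 1.7879 -0.7884 -0.8717]
Step 7: x=[6.6435 10.6041 18.4745 22.8319] v=[-1.5051 4.4227 -3.0355 0.0306]
Step 8: x=[6.1278 11.8014 17.5864 22.9694] v=[-2.5783 5.9866 -4.4407 0.6876]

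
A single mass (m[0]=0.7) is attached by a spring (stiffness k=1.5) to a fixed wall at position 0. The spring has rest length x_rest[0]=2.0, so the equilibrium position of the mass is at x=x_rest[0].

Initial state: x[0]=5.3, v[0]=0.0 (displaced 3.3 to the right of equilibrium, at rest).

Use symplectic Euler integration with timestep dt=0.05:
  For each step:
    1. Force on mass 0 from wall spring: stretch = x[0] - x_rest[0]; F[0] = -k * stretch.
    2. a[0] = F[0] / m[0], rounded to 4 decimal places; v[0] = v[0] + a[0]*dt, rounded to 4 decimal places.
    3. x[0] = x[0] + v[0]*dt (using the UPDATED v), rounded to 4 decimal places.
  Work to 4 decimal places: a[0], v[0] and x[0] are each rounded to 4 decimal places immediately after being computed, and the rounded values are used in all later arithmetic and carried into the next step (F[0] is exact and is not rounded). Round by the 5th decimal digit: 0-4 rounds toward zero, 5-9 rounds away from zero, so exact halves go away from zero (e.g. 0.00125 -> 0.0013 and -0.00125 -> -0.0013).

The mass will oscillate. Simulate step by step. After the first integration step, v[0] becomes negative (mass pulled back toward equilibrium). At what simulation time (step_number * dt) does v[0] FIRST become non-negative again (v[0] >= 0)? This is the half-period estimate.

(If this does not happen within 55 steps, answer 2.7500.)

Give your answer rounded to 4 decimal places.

Step 0: x=[5.3000] v=[0.0000]
Step 1: x=[5.2823] v=[-0.3536]
Step 2: x=[5.2470] v=[-0.7053]
Step 3: x=[5.1943] v=[-1.0532]
Step 4: x=[5.1245] v=[-1.3954]
Step 5: x=[5.0380] v=[-1.7302]
Step 6: x=[4.9352] v=[-2.0557]
Step 7: x=[4.8167] v=[-2.3702]
Step 8: x=[4.6831] v=[-2.6720]
Step 9: x=[4.5351] v=[-2.9595]
Step 10: x=[4.3735] v=[-3.2311]
Step 11: x=[4.1992] v=[-3.4854]
Step 12: x=[4.0132] v=[-3.7210]
Step 13: x=[3.8164] v=[-3.9367]
Step 14: x=[3.6098] v=[-4.1313]
Step 15: x=[3.3946] v=[-4.3038]
Step 16: x=[3.1719] v=[-4.4532]
Step 17: x=[2.9430] v=[-4.5788]
Step 18: x=[2.7090] v=[-4.6798]
Step 19: x=[2.4712] v=[-4.7558]
Step 20: x=[2.2309] v=[-4.8063]
Step 21: x=[1.9894] v=[-4.8310]
Step 22: x=[1.7479] v=[-4.8299]
Step 23: x=[1.5078] v=[-4.8029]
Step 24: x=[1.2703] v=[-4.7502]
Step 25: x=[1.0367] v=[-4.6720]
Step 26: x=[0.8083] v=[-4.5688]
Step 27: x=[0.5862] v=[-4.4411]
Step 28: x=[0.3717] v=[-4.2896]
Step 29: x=[0.1659] v=[-4.1151]
Step 30: x=[-0.0300] v=[-3.9186]
Step 31: x=[-0.2151] v=[-3.7011]
Step 32: x=[-0.3883] v=[-3.4638]
Step 33: x=[-0.5487] v=[-3.2079]
Step 34: x=[-0.6954] v=[-2.9348]
Step 35: x=[-0.8277] v=[-2.6460]
Step 36: x=[-0.9449] v=[-2.3430]
Step 37: x=[-1.0463] v=[-2.0275]
Step 38: x=[-1.1314] v=[-1.7011]
Step 39: x=[-1.1997] v=[-1.3656]
Step 40: x=[-1.2508] v=[-1.0228]
Step 41: x=[-1.2845] v=[-0.6745]
Step 42: x=[-1.3006] v=[-0.3226]
Step 43: x=[-1.2991] v=[0.0310]
First v>=0 after going negative at step 43, time=2.1500

Answer: 2.1500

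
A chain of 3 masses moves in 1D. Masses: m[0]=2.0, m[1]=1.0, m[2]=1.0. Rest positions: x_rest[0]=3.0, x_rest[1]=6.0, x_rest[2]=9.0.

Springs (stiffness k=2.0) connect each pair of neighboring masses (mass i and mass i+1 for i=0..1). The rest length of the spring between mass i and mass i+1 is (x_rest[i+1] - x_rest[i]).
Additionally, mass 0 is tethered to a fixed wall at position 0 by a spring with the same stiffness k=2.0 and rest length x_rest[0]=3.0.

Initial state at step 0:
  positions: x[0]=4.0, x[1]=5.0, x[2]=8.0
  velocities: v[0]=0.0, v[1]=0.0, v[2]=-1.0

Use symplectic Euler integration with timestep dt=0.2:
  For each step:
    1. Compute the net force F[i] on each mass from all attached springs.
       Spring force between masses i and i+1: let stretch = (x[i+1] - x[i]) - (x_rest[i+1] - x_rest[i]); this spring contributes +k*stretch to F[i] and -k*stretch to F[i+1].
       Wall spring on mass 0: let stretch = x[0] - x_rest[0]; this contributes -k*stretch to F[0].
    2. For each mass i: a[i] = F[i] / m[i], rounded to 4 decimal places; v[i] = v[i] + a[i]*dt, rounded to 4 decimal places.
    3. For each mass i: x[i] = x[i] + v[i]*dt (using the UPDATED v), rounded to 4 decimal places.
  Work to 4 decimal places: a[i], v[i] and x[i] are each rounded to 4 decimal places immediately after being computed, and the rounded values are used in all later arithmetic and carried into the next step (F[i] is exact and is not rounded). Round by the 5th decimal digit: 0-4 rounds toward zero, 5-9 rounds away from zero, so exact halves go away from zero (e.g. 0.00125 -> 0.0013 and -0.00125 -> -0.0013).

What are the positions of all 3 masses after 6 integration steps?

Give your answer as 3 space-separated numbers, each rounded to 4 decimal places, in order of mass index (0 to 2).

Answer: 2.3680 6.1120 7.8475

Derivation:
Step 0: x=[4.0000 5.0000 8.0000] v=[0.0000 0.0000 -1.0000]
Step 1: x=[3.8800 5.1600 7.8000] v=[-0.6000 0.8000 -1.0000]
Step 2: x=[3.6560 5.4288 7.6288] v=[-1.1200 1.3440 -0.8560]
Step 3: x=[3.3567 5.7318 7.5216] v=[-1.4966 1.5149 -0.5360]
Step 4: x=[3.0181 5.9880 7.5112] v=[-1.6929 1.2808 -0.0519]
Step 5: x=[2.6776 6.1284 7.6190] v=[-1.7025 0.7021 0.5388]
Step 6: x=[2.3680 6.1120 7.8475] v=[-1.5479 -0.0820 1.1426]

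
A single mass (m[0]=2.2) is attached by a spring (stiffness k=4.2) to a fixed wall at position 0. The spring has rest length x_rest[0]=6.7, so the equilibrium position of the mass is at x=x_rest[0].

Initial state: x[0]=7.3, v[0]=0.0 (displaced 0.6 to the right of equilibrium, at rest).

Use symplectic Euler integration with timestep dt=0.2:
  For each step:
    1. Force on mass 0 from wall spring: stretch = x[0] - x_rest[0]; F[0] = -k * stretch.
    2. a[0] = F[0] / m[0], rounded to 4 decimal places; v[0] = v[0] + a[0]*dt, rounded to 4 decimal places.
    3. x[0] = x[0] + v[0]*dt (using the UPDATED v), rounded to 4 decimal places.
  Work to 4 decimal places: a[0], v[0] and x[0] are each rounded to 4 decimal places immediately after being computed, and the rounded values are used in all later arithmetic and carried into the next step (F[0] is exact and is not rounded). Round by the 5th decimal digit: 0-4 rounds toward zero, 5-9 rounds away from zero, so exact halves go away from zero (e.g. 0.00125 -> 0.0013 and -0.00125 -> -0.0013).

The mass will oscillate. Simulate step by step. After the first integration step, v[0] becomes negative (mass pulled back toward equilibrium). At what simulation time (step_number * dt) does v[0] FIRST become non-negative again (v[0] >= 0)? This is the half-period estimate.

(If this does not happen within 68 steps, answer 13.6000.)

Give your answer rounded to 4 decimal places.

Answer: 2.4000

Derivation:
Step 0: x=[7.3000] v=[0.0000]
Step 1: x=[7.2542] v=[-0.2291]
Step 2: x=[7.1661] v=[-0.4407]
Step 3: x=[7.0424] v=[-0.6187]
Step 4: x=[6.8925] v=[-0.7494]
Step 5: x=[6.7279] v=[-0.8229]
Step 6: x=[6.5612] v=[-0.8336]
Step 7: x=[6.4051] v=[-0.7806]
Step 8: x=[6.2715] v=[-0.6680]
Step 9: x=[6.1706] v=[-0.5044]
Step 10: x=[6.1101] v=[-0.3023]
Step 11: x=[6.0947] v=[-0.0771]
Step 12: x=[6.1255] v=[0.1540]
First v>=0 after going negative at step 12, time=2.4000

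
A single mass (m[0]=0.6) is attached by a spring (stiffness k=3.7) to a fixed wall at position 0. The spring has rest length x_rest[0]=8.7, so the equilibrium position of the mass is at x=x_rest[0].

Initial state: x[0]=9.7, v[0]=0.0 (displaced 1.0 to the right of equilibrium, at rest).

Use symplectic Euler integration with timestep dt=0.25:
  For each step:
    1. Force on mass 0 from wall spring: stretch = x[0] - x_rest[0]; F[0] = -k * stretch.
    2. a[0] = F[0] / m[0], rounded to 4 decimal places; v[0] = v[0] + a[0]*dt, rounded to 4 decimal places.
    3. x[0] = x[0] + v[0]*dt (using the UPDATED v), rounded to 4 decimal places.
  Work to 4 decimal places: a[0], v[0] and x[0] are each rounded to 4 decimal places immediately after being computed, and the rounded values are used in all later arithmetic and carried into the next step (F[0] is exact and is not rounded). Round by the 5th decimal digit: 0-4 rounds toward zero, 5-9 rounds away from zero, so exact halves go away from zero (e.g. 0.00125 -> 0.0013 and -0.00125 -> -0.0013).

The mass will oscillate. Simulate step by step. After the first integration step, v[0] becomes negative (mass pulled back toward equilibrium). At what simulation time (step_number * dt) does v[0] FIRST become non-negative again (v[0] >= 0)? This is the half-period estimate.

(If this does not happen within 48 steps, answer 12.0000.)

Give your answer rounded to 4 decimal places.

Answer: 1.2500

Derivation:
Step 0: x=[9.7000] v=[0.0000]
Step 1: x=[9.3146] v=[-1.5417]
Step 2: x=[8.6923] v=[-2.4892]
Step 3: x=[8.0730] v=[-2.4773]
Step 4: x=[7.6953] v=[-1.5107]
Step 5: x=[7.7049] v=[0.0382]
First v>=0 after going negative at step 5, time=1.2500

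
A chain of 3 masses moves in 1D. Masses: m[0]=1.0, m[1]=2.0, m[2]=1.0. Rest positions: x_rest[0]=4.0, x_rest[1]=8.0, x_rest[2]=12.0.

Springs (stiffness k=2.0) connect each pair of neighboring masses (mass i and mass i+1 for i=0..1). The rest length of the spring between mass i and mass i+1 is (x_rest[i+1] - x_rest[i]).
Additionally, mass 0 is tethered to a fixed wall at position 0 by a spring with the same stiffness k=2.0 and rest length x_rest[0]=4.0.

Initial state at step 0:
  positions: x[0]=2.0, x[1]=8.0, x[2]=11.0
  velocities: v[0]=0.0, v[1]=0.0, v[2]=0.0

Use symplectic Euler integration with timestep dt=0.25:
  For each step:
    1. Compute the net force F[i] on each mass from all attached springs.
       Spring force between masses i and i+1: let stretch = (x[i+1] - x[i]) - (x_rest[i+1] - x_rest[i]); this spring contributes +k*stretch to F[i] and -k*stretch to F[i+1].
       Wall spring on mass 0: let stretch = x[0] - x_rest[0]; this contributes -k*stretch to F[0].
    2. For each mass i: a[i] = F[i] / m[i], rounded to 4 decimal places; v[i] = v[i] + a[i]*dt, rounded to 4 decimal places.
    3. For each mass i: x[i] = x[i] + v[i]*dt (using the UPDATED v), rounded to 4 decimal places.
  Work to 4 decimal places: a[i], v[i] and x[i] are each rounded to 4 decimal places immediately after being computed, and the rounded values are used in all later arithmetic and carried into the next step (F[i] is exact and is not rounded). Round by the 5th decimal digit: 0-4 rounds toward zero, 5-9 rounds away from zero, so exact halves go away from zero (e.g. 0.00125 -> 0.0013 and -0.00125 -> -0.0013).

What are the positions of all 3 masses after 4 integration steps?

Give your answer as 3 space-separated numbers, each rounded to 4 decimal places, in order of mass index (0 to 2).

Answer: 5.0743 6.9319 11.7490

Derivation:
Step 0: x=[2.0000 8.0000 11.0000] v=[0.0000 0.0000 0.0000]
Step 1: x=[2.5000 7.8125 11.1250] v=[2.0000 -0.7500 0.5000]
Step 2: x=[3.3516 7.5000 11.3360] v=[3.4063 -1.2500 0.8438]
Step 3: x=[4.3028 7.1680 11.5675] v=[3.8047 -1.3281 0.9258]
Step 4: x=[5.0743 6.9319 11.7490] v=[3.0859 -0.9445 0.7261]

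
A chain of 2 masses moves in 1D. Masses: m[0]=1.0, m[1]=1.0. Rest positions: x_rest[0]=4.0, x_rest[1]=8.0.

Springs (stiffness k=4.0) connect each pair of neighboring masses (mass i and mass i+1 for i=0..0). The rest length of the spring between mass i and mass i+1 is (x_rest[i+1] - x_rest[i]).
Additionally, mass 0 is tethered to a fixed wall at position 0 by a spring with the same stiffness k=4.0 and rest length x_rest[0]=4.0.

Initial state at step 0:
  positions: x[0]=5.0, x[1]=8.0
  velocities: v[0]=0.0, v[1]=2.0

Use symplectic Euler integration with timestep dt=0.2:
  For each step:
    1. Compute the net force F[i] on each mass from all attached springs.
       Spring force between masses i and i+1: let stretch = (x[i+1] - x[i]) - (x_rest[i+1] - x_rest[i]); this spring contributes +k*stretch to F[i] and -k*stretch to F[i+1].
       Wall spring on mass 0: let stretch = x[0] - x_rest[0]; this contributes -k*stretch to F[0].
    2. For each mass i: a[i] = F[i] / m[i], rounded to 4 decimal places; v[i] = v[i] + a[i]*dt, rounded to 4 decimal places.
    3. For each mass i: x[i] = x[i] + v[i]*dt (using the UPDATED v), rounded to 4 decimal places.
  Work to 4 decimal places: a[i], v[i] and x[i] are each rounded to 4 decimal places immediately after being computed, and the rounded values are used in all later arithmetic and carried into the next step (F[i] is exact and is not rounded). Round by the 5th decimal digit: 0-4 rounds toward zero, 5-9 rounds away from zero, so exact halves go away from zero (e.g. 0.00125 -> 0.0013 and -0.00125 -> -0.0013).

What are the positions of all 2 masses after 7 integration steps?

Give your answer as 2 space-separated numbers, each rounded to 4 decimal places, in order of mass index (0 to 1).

Step 0: x=[5.0000 8.0000] v=[0.0000 2.0000]
Step 1: x=[4.6800 8.5600] v=[-1.6000 2.8000]
Step 2: x=[4.2320 9.1392] v=[-2.2400 2.8960]
Step 3: x=[3.8920 9.5732] v=[-1.6998 2.1702]
Step 4: x=[3.8383 9.7382] v=[-0.2684 0.8252]
Step 5: x=[4.1145 9.5993] v=[1.3809 -0.6947]
Step 6: x=[4.6099 9.2228] v=[2.4771 -1.8825]
Step 7: x=[5.1058 8.7482] v=[2.4795 -2.3728]

Answer: 5.1058 8.7482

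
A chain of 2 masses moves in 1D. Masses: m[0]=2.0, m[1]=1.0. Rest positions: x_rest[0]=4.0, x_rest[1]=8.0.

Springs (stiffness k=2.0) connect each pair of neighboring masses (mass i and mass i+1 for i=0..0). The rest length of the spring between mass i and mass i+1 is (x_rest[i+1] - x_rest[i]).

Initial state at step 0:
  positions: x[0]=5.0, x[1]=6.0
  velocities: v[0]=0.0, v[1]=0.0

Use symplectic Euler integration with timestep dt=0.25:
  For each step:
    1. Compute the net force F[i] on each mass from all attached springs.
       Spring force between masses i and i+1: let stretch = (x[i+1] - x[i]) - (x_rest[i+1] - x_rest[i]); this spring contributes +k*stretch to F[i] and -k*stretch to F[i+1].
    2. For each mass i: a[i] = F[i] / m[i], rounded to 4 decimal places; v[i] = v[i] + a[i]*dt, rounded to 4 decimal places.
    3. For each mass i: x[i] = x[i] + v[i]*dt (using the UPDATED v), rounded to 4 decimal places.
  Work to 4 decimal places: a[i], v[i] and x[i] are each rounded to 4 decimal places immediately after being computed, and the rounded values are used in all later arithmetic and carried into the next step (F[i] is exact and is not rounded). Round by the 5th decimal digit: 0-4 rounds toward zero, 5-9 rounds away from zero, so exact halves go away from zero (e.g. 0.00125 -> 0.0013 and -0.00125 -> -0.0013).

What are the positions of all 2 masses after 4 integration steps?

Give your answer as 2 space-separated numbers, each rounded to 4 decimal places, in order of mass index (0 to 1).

Answer: 3.6075 8.7852

Derivation:
Step 0: x=[5.0000 6.0000] v=[0.0000 0.0000]
Step 1: x=[4.8125 6.3750] v=[-0.7500 1.5000]
Step 2: x=[4.4727 7.0547] v=[-1.3594 2.7188]
Step 3: x=[4.0442 7.9117] v=[-1.7139 3.4278]
Step 4: x=[3.6075 8.7852] v=[-1.7470 3.4941]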